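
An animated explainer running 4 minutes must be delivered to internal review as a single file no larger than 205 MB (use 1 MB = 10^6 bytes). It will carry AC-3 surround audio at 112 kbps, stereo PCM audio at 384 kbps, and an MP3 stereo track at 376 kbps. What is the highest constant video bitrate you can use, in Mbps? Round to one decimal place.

6.0 Mbps

Budget: 205 MB = 1640.0 Mb.
4 min = 240 s
Total bitrate budget: 1640.0 Mb / 240 s = 6.833 Mbps.
Audio total: 112 + 384 + 376 = 872 kbps = 0.872 Mbps.
Video: 6.833 − 0.872 = 5.961 Mbps.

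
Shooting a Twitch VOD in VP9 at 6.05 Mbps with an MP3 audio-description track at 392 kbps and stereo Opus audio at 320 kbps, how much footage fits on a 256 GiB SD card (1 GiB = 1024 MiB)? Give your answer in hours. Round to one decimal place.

Audio total: 392 + 320 = 712 kbps = 0.712 Mbps.
Total bitrate: 6.05 + 0.712 = 6.762 Mbps.
Capacity: 256 GiB = 2,199,023 Mb.
Recording time: 2,199,023 / 6.762 = 325,203 s ≈ 90.3 hours.

90.3 hours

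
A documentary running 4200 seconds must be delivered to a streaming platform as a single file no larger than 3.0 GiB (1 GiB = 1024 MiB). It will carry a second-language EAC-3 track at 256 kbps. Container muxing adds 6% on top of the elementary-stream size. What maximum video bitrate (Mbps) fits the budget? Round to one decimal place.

Budget: 3.0 GiB = 25769.8 Mb.
Stream payload after overhead: 25769.8 / 1.06 = 24311.1 Mb.
Total bitrate budget: 24311.1 Mb / 4200 s = 5.788 Mbps.
Audio: 256 kbps = 0.256 Mbps.
Video: 5.788 − 0.256 = 5.532 Mbps.

5.5 Mbps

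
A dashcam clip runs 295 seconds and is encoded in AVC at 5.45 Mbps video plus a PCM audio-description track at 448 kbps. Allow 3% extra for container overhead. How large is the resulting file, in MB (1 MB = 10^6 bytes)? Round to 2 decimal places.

224.01 MB

Audio: 448 kbps = 0.448 Mbps.
Total bitrate: 5.45 + 0.448 = 5.898 Mbps.
Stream data: 5.898 Mbps × 295 s = 1739.9 Mb.
With 3% container overhead: ×1.03.
1,792 Mb ÷ 8 = 224.0 MB → 224.0 MB.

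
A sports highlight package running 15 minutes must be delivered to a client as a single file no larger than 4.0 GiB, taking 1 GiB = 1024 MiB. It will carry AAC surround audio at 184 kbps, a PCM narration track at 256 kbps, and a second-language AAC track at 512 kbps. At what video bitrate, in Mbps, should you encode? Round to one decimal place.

37.2 Mbps

Budget: 4.0 GiB = 34359.7 Mb.
15 min = 900 s
Total bitrate budget: 34359.7 Mb / 900 s = 38.177 Mbps.
Audio total: 184 + 256 + 512 = 952 kbps = 0.952 Mbps.
Video: 38.177 − 0.952 = 37.225 Mbps.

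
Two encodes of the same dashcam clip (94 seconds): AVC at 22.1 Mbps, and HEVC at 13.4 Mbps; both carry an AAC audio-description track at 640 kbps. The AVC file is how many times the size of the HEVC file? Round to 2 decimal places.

1.62

Audio: 640 kbps = 0.640 Mbps.
AVC: 22.740 Mbps × 94 s = 2137.6 Mb = 267.195 MB.
HEVC: 14.040 Mbps × 94 s = 1319.8 Mb = 164.970 MB.
Ratio: 267.195 / 164.970 = 1.620.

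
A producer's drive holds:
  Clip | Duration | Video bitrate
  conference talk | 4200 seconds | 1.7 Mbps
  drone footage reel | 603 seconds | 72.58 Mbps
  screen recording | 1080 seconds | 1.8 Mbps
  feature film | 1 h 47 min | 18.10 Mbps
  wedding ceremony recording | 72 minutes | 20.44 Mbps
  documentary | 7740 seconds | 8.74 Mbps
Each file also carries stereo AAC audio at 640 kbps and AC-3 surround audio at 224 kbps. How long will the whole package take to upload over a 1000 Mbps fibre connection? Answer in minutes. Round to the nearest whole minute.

Audio total: 640 + 224 = 864 kbps = 0.864 Mbps.
conference talk: 2.564 Mbps × 4200 s = 10768.8 Mb
drone footage reel: 73.444 Mbps × 603 s = 44286.7 Mb
screen recording: 2.664 Mbps × 1080 s = 2877.1 Mb
feature film: 18.964 Mbps × 6420 s = 121748.9 Mb
wedding ceremony recording: 21.304 Mbps × 4320 s = 92033.3 Mb
documentary: 9.604 Mbps × 7740 s = 74335.0 Mb
Total: 346049.8 Mb = 43256.2 MB.
At 1000 Mbps: 346049.8 / 1000 = 346 s ≈ 5.77 minutes.

6 minutes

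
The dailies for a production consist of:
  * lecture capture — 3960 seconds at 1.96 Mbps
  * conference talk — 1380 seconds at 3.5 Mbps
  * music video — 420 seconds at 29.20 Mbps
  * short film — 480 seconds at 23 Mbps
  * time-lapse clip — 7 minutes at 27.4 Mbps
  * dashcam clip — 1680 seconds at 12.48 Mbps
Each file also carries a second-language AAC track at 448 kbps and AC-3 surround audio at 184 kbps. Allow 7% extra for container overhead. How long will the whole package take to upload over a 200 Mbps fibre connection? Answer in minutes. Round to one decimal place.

6.6 minutes

Audio total: 448 + 184 = 632 kbps = 0.632 Mbps.
lecture capture: 2.592 Mbps × 3960 s × 1.07 = 10982.8 Mb
conference talk: 4.132 Mbps × 1380 s × 1.07 = 6101.3 Mb
music video: 29.832 Mbps × 420 s × 1.07 = 13406.5 Mb
short film: 23.632 Mbps × 480 s × 1.07 = 12137.4 Mb
time-lapse clip: 28.032 Mbps × 420 s × 1.07 = 12597.6 Mb
dashcam clip: 13.112 Mbps × 1680 s × 1.07 = 23570.1 Mb
Total: 78795.7 Mb = 9849.5 MB.
At 200 Mbps: 78795.7 / 200 = 394 s ≈ 6.57 minutes.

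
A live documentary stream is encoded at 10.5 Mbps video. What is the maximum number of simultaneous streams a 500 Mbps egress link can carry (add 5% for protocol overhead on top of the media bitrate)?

On the wire with 5% overhead: 11.025 Mbps.
500 Mbps = 500.0 Mbps; 500.0 / 11.025 = 45.35 → 45 viewers.

45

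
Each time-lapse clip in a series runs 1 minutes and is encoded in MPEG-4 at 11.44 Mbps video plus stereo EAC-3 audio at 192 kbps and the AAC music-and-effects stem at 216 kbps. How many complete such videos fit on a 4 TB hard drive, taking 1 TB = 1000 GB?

45014

Audio total: 192 + 216 = 408 kbps = 0.408 Mbps.
Total bitrate: 11.848 Mbps.
Per item: 11.848 Mbps × 60 s = 710.9 Mb = 88.86 MB.
Capacity: 4 TB = 32,000,000 Mb; 45014.63 items → 45014 complete.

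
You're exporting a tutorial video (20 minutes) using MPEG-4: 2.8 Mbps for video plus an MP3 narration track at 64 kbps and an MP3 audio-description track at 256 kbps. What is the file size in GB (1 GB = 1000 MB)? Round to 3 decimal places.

20 min = 1200 s
Audio total: 64 + 256 = 320 kbps = 0.320 Mbps.
Total bitrate: 2.8 + 0.320 = 3.120 Mbps.
Stream data: 3.120 Mbps × 1200 s = 3744.0 Mb.
3,744 Mb ÷ 8 = 468.0 MB → 0.468 GB.

0.468 GB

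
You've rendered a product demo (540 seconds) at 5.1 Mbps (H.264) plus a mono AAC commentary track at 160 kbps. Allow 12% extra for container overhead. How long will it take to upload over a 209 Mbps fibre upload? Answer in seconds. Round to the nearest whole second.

15 seconds

Audio: 160 kbps = 0.160 Mbps.
Total bitrate: 5.260 Mbps.
File: 5.260 Mbps × 540 s = 2840.4 Mb.
With 12% container overhead: ×1.12. → 3181.2 Mb.
At 209 Mbps: 3181.2 / 209 = 15.2 s ≈ 15.2 seconds.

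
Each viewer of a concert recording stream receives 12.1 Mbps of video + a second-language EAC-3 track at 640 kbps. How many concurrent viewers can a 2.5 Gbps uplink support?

Audio: 640 kbps = 0.640 Mbps.
Per-viewer media rate: 12.740 Mbps.
2.5 Gbps = 2,500 Mbps; 2,500 / 12.740 = 196.23 → 196 viewers.

196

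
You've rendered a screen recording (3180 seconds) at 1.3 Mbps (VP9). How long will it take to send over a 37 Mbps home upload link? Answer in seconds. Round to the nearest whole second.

File: 1.300 Mbps × 3180 s = 4134.0 Mb.
At 37 Mbps: 4134.0 / 37 = 111.7 s ≈ 112 seconds.

112 seconds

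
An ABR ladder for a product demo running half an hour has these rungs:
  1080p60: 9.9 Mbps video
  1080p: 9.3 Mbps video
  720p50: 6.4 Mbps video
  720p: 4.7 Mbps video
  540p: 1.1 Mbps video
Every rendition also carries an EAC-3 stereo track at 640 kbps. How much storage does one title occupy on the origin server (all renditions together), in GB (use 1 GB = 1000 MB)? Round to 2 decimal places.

7.79 GB

30 min = 1800 s
Audio: 640 kbps = 0.640 Mbps.
Sum of rendition bitrates: (9.9+0.640) + (9.3+0.640) + (6.4+0.640) + (4.7+0.640) + (1.1+0.640) = 34.600 Mbps.
× 1800 s = 62,280 Mb = 7,785 MB = 7.785 GB.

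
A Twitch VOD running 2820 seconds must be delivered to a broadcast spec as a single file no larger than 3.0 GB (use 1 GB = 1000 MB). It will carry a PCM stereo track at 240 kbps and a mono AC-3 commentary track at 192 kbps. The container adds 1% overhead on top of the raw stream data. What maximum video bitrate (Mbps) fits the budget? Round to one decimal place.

Budget: 3.0 GB = 24000.0 Mb.
Stream payload after overhead: 24000.0 / 1.01 = 23762.4 Mb.
Total bitrate budget: 23762.4 Mb / 2820 s = 8.426 Mbps.
Audio total: 240 + 192 = 432 kbps = 0.432 Mbps.
Video: 8.426 − 0.432 = 7.994 Mbps.

8.0 Mbps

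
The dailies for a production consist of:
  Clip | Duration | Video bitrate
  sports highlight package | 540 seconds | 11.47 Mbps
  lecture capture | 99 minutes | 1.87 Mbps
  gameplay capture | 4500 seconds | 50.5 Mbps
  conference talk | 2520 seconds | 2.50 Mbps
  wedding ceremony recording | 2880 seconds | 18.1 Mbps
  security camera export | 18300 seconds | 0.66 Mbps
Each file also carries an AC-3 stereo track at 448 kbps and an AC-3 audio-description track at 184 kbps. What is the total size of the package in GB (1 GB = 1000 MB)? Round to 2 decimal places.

Audio total: 448 + 184 = 632 kbps = 0.632 Mbps.
sports highlight package: 12.102 Mbps × 540 s = 6535.1 Mb
lecture capture: 2.502 Mbps × 5940 s = 14861.9 Mb
gameplay capture: 51.132 Mbps × 4500 s = 230094.0 Mb
conference talk: 3.132 Mbps × 2520 s = 7892.6 Mb
wedding ceremony recording: 18.732 Mbps × 2880 s = 53948.2 Mb
security camera export: 1.292 Mbps × 18300 s = 23643.6 Mb
Total: 336975.4 Mb = 42121.9 MB.
= 42.12 GB.

42.12 GB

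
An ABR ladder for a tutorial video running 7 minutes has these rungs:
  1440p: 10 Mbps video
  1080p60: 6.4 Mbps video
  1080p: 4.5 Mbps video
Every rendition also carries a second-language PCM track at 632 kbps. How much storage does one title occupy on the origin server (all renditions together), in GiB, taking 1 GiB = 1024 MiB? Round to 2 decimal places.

1.11 GiB

7 min = 420 s
Audio: 632 kbps = 0.632 Mbps.
Sum of rendition bitrates: (10+0.632) + (6.4+0.632) + (4.5+0.632) = 22.796 Mbps.
× 420 s = 9,574 Mb = 1,197 MB = 1.115 GiB.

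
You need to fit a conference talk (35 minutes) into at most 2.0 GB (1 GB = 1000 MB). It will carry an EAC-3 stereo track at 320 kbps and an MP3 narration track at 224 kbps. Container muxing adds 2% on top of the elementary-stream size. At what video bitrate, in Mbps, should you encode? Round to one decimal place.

Budget: 2.0 GB = 16000.0 Mb.
Stream payload after overhead: 16000.0 / 1.02 = 15686.3 Mb.
35 min = 2100 s
Total bitrate budget: 15686.3 Mb / 2100 s = 7.470 Mbps.
Audio total: 320 + 224 = 544 kbps = 0.544 Mbps.
Video: 7.470 − 0.544 = 6.926 Mbps.

6.9 Mbps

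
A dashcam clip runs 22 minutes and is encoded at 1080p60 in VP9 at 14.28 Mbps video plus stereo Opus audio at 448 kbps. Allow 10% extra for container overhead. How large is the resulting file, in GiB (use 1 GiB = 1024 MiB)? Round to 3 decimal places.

2.490 GiB

22 min = 1320 s
Audio: 448 kbps = 0.448 Mbps.
Total bitrate: 14.28 + 0.448 = 14.728 Mbps.
Stream data: 14.728 Mbps × 1320 s = 19441.0 Mb.
With 10% container overhead: ×1.10.
21,385 Mb = 2,673,132,000 bytes ÷ 1,073,741,824 = 2.490 GiB.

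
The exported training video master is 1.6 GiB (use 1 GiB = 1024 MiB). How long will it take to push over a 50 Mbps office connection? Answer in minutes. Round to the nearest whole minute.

File: 1.6 GiB = 13743.9 Mb.
At 50 Mbps: 13743.9 / 50 = 274.9 s ≈ 4.58 minutes.

5 minutes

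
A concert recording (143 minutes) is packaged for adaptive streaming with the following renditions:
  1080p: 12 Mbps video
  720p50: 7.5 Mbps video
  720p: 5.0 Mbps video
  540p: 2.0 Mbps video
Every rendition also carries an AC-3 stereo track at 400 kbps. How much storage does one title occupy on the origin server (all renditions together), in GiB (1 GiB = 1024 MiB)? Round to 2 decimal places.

28.07 GiB

143 min = 8580 s
Audio: 400 kbps = 0.400 Mbps.
Sum of rendition bitrates: (12+0.400) + (7.5+0.400) + (5.0+0.400) + (2.0+0.400) = 28.100 Mbps.
× 8580 s = 241,098 Mb = 30,137 MB = 28.07 GiB.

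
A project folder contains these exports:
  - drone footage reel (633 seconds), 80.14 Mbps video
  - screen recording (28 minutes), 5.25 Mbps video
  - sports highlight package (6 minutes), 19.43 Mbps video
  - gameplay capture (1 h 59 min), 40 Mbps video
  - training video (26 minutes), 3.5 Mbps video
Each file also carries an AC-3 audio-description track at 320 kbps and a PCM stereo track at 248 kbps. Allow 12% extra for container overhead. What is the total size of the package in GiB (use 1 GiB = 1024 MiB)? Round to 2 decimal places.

Audio total: 320 + 248 = 568 kbps = 0.568 Mbps.
drone footage reel: 80.708 Mbps × 633 s × 1.12 = 57218.7 Mb
screen recording: 5.818 Mbps × 1680 s × 1.12 = 10947.1 Mb
sports highlight package: 19.998 Mbps × 360 s × 1.12 = 8063.2 Mb
gameplay capture: 40.568 Mbps × 7140 s × 1.12 = 324414.2 Mb
training video: 4.068 Mbps × 1560 s × 1.12 = 7107.6 Mb
Total: 407750.9 Mb = 50968.9 MB.
= 47.47 GiB.

47.47 GiB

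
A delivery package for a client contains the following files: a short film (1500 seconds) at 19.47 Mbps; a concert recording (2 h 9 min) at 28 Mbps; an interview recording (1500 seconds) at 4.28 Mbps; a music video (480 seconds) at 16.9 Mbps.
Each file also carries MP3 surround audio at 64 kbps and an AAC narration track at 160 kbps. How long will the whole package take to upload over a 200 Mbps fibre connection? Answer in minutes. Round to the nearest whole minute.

22 minutes

Audio total: 64 + 160 = 224 kbps = 0.224 Mbps.
short film: 19.694 Mbps × 1500 s = 29541.0 Mb
concert recording: 28.224 Mbps × 7740 s = 218453.8 Mb
interview recording: 4.504 Mbps × 1500 s = 6756.0 Mb
music video: 17.124 Mbps × 480 s = 8219.5 Mb
Total: 262970.3 Mb = 32871.3 MB.
At 200 Mbps: 262970.3 / 200 = 1315 s ≈ 21.9 minutes.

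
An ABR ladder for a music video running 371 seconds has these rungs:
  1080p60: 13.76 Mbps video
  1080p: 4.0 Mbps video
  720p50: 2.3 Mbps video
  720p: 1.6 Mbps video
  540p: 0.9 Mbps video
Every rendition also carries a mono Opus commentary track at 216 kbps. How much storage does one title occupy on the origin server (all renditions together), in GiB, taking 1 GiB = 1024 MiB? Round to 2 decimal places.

Audio: 216 kbps = 0.216 Mbps.
Sum of rendition bitrates: (13.76+0.216) + (4.0+0.216) + (2.3+0.216) + (1.6+0.216) + (0.9+0.216) = 23.640 Mbps.
× 371 s = 8,770 Mb = 1,096 MB = 1.021 GiB.

1.02 GiB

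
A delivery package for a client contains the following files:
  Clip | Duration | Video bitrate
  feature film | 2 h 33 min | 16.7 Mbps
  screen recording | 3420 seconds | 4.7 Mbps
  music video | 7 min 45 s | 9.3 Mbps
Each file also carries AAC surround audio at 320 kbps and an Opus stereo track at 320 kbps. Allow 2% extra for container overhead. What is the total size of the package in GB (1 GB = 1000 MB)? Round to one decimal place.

23.2 GB

Audio total: 320 + 320 = 640 kbps = 0.640 Mbps.
feature film: 17.340 Mbps × 9180 s × 1.02 = 162364.8 Mb
screen recording: 5.340 Mbps × 3420 s × 1.02 = 18628.1 Mb
music video: 9.940 Mbps × 465 s × 1.02 = 4714.5 Mb
Total: 185707.4 Mb = 23213.4 MB.
= 23.21 GB.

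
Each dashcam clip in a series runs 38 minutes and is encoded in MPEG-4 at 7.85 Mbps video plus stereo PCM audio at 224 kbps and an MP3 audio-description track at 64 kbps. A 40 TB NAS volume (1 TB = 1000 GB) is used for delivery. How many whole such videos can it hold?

17246

38 min = 2280 s
Audio total: 224 + 64 = 288 kbps = 0.288 Mbps.
Total bitrate: 8.138 Mbps.
Per item: 8.138 Mbps × 2280 s = 18,555 Mb = 2,319 MB.
Capacity: 40 TB = 320,000,000 Mb; 17246.36 items → 17246 complete.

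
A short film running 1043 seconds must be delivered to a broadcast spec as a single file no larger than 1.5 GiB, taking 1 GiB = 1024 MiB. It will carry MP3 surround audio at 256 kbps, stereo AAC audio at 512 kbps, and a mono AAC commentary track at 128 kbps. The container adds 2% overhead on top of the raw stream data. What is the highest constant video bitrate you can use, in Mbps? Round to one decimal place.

11.2 Mbps

Budget: 1.5 GiB = 12884.9 Mb.
Stream payload after overhead: 12884.9 / 1.02 = 12632.3 Mb.
Total bitrate budget: 12632.3 Mb / 1043 s = 12.111 Mbps.
Audio total: 256 + 512 + 128 = 896 kbps = 0.896 Mbps.
Video: 12.111 − 0.896 = 11.215 Mbps.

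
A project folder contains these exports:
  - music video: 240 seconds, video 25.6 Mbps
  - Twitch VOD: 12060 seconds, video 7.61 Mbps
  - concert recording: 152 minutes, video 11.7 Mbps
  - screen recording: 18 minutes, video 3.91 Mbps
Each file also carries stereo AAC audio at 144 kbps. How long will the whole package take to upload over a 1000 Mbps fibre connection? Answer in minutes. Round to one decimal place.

Audio: 144 kbps = 0.144 Mbps.
music video: 25.744 Mbps × 240 s = 6178.6 Mb
Twitch VOD: 7.754 Mbps × 12060 s = 93513.2 Mb
concert recording: 11.844 Mbps × 9120 s = 108017.3 Mb
screen recording: 4.054 Mbps × 1080 s = 4378.3 Mb
Total: 212087.4 Mb = 26510.9 MB.
At 1000 Mbps: 212087.4 / 1000 = 212 s ≈ 3.53 minutes.

3.5 minutes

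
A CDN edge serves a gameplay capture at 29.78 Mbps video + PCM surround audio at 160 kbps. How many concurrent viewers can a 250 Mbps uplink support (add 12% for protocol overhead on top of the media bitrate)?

Audio: 160 kbps = 0.160 Mbps.
Per-viewer media rate: 29.940 Mbps.
On the wire with 12% overhead: 33.533 Mbps.
250 Mbps = 250.0 Mbps; 250.0 / 33.533 = 7.46 → 7 viewers.

7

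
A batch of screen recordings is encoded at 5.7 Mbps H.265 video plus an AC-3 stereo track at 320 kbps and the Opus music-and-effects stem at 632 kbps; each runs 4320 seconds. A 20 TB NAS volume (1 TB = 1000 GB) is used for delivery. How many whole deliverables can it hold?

5567

Audio total: 320 + 632 = 952 kbps = 0.952 Mbps.
Total bitrate: 6.652 Mbps.
Per item: 6.652 Mbps × 4320 s = 28,737 Mb = 3,592 MB.
Capacity: 20 TB = 160,000,000 Mb; 5567.80 items → 5567 complete.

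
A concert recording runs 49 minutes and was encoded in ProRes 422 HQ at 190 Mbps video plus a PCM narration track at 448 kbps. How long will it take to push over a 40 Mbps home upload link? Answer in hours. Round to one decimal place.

3.9 hours

49 min = 2940 s
Audio: 448 kbps = 0.448 Mbps.
Total bitrate: 190.448 Mbps.
File: 190.448 Mbps × 2940 s = 559917.1 Mb.
At 40 Mbps: 559917.1 / 40 = 13997.9 s ≈ 3.89 hours.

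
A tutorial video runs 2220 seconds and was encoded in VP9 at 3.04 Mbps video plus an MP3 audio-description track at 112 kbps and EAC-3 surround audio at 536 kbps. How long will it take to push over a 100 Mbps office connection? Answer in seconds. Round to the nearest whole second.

82 seconds

Audio total: 112 + 536 = 648 kbps = 0.648 Mbps.
Total bitrate: 3.688 Mbps.
File: 3.688 Mbps × 2220 s = 8187.4 Mb.
At 100 Mbps: 8187.4 / 100 = 81.9 s ≈ 81.9 seconds.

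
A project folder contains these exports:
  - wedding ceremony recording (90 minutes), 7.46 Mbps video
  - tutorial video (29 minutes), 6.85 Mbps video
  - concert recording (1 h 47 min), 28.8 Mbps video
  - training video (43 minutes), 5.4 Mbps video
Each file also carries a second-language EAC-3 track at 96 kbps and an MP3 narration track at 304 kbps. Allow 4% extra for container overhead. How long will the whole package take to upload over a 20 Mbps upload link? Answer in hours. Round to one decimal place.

Audio total: 96 + 304 = 400 kbps = 0.400 Mbps.
wedding ceremony recording: 7.860 Mbps × 5400 s × 1.04 = 44141.8 Mb
tutorial video: 7.250 Mbps × 1740 s × 1.04 = 13119.6 Mb
concert recording: 29.200 Mbps × 6420 s × 1.04 = 194962.6 Mb
training video: 5.800 Mbps × 2580 s × 1.04 = 15562.6 Mb
Total: 267786.5 Mb = 33473.3 MB.
At 20 Mbps: 267786.5 / 20 = 13389 s ≈ 3.72 hours.

3.7 hours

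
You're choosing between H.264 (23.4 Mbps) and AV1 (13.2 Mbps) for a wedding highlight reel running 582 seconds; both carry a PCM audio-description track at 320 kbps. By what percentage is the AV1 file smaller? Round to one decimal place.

43.0%

Audio: 320 kbps = 0.320 Mbps.
H.264: 23.720 Mbps × 582 s = 13805.0 Mb = 1.607 GiB.
AV1: 13.520 Mbps × 582 s = 7868.6 Mb = 0.916 GiB.
Reduction: (1 − 0.916/1.607) × 100 = 43.00%.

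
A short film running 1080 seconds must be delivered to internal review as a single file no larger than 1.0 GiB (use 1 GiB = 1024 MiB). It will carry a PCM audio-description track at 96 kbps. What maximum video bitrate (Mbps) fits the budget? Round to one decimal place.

7.9 Mbps

Budget: 1.0 GiB = 8589.9 Mb.
Total bitrate budget: 8589.9 Mb / 1080 s = 7.954 Mbps.
Audio: 96 kbps = 0.096 Mbps.
Video: 7.954 − 0.096 = 7.858 Mbps.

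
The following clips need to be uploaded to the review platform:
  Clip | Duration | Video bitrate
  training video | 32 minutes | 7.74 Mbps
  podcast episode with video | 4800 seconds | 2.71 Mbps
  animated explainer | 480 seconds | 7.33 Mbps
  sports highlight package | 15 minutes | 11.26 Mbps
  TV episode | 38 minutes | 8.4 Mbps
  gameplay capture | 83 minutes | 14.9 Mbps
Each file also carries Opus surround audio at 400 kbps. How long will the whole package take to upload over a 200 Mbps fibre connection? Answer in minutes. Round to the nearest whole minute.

12 minutes

Audio: 400 kbps = 0.400 Mbps.
training video: 8.140 Mbps × 1920 s = 15628.8 Mb
podcast episode with video: 3.110 Mbps × 4800 s = 14928.0 Mb
animated explainer: 7.730 Mbps × 480 s = 3710.4 Mb
sports highlight package: 11.660 Mbps × 900 s = 10494.0 Mb
TV episode: 8.800 Mbps × 2280 s = 20064.0 Mb
gameplay capture: 15.300 Mbps × 4980 s = 76194.0 Mb
Total: 141019.2 Mb = 17627.4 MB.
At 200 Mbps: 141019.2 / 200 = 705 s ≈ 11.8 minutes.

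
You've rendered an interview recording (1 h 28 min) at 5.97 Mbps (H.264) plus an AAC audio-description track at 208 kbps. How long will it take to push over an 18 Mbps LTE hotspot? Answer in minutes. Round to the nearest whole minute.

30 minutes

1 h 28 min = 88 min = 5280 s
Audio: 208 kbps = 0.208 Mbps.
Total bitrate: 6.178 Mbps.
File: 6.178 Mbps × 5280 s = 32619.8 Mb.
At 18 Mbps: 32619.8 / 18 = 1812.2 s ≈ 30.2 minutes.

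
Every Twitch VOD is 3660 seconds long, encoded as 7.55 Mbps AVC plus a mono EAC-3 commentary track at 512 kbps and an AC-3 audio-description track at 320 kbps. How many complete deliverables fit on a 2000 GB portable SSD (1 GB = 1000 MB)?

Audio total: 512 + 320 = 832 kbps = 0.832 Mbps.
Total bitrate: 8.382 Mbps.
Per item: 8.382 Mbps × 3660 s = 30,678 Mb = 3,835 MB.
Capacity: 2000 GB = 16,000,000 Mb; 521.54 items → 521 complete.

521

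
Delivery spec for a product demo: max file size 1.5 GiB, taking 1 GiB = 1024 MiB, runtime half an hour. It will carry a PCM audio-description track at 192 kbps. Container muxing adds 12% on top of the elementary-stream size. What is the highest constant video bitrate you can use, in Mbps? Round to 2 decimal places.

6.20 Mbps

Budget: 1.5 GiB = 12884.9 Mb.
Stream payload after overhead: 12884.9 / 1.12 = 11504.4 Mb.
30 min = 1800 s
Total bitrate budget: 11504.4 Mb / 1800 s = 6.391 Mbps.
Audio: 192 kbps = 0.192 Mbps.
Video: 6.391 − 0.192 = 6.199 Mbps.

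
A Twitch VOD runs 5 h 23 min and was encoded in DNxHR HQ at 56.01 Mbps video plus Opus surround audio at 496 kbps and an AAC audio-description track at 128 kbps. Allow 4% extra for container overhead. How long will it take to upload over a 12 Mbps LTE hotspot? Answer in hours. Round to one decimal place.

5 h 23 min = 323 min = 19380 s
Audio total: 496 + 128 = 624 kbps = 0.624 Mbps.
Total bitrate: 56.634 Mbps.
File: 56.634 Mbps × 19380 s = 1097566.9 Mb.
With 4% container overhead: ×1.04. → 1141469.6 Mb.
At 12 Mbps: 1141469.6 / 12 = 95122.5 s ≈ 26.4 hours.

26.4 hours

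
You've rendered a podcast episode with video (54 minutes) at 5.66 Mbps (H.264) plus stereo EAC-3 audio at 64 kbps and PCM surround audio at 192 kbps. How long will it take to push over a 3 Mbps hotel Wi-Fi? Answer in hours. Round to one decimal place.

54 min = 3240 s
Audio total: 64 + 192 = 256 kbps = 0.256 Mbps.
Total bitrate: 5.916 Mbps.
File: 5.916 Mbps × 3240 s = 19167.8 Mb.
At 3 Mbps: 19167.8 / 3 = 6389.3 s ≈ 1.77 hours.

1.8 hours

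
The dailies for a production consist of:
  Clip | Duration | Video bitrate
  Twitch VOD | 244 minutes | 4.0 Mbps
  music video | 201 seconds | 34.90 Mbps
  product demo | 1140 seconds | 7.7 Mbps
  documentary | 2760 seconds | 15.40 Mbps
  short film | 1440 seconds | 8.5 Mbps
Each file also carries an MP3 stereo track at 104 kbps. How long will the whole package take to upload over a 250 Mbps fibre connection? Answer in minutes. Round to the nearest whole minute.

9 minutes

Audio: 104 kbps = 0.104 Mbps.
Twitch VOD: 4.104 Mbps × 14640 s = 60082.6 Mb
music video: 35.004 Mbps × 201 s = 7035.8 Mb
product demo: 7.804 Mbps × 1140 s = 8896.6 Mb
documentary: 15.504 Mbps × 2760 s = 42791.0 Mb
short film: 8.604 Mbps × 1440 s = 12389.8 Mb
Total: 131195.7 Mb = 16399.5 MB.
At 250 Mbps: 131195.7 / 250 = 525 s ≈ 8.75 minutes.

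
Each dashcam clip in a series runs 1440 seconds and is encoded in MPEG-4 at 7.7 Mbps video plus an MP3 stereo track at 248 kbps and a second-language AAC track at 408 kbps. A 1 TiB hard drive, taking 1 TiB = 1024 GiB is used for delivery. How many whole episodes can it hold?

Audio total: 248 + 408 = 656 kbps = 0.656 Mbps.
Total bitrate: 8.356 Mbps.
Per item: 8.356 Mbps × 1440 s = 12,033 Mb = 1,504 MB.
Capacity: 1 TiB = 8,796,093 Mb; 731.02 items → 731 complete.

731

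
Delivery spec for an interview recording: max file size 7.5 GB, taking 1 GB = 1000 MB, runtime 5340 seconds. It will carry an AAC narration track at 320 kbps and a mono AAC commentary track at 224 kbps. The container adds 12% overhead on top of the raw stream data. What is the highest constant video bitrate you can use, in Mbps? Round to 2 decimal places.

Budget: 7.5 GB = 60000.0 Mb.
Stream payload after overhead: 60000.0 / 1.12 = 53571.4 Mb.
Total bitrate budget: 53571.4 Mb / 5340 s = 10.032 Mbps.
Audio total: 320 + 224 = 544 kbps = 0.544 Mbps.
Video: 10.032 − 0.544 = 9.488 Mbps.

9.49 Mbps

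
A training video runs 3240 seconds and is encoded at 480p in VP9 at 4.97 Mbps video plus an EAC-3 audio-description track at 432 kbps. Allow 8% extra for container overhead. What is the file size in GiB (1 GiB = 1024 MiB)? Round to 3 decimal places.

2.201 GiB

Audio: 432 kbps = 0.432 Mbps.
Total bitrate: 4.97 + 0.432 = 5.402 Mbps.
Stream data: 5.402 Mbps × 3240 s = 17502.5 Mb.
With 8% container overhead: ×1.08.
18,903 Mb = 2,362,834,800 bytes ÷ 1,073,741,824 = 2.201 GiB.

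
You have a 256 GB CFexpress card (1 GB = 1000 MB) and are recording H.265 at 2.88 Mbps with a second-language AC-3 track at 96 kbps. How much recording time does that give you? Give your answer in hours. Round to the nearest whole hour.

191 hours

Audio: 96 kbps = 0.096 Mbps.
Total bitrate: 2.88 + 0.096 = 2.976 Mbps.
Capacity: 256 GB = 2,048,000 Mb.
Recording time: 2,048,000 / 2.976 = 688,172 s ≈ 191 hours.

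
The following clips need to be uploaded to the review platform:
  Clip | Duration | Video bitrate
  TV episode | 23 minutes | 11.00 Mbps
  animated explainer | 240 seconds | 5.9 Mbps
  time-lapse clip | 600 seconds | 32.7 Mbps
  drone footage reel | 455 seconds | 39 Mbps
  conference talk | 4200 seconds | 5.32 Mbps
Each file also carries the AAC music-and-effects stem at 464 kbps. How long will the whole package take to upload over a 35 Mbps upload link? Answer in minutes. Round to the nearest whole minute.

Audio: 464 kbps = 0.464 Mbps.
TV episode: 11.464 Mbps × 1380 s = 15820.3 Mb
animated explainer: 6.364 Mbps × 240 s = 1527.4 Mb
time-lapse clip: 33.164 Mbps × 600 s = 19898.4 Mb
drone footage reel: 39.464 Mbps × 455 s = 17956.1 Mb
conference talk: 5.784 Mbps × 4200 s = 24292.8 Mb
Total: 79495.0 Mb = 9936.9 MB.
At 35 Mbps: 79495.0 / 35 = 2271 s ≈ 37.9 minutes.

38 minutes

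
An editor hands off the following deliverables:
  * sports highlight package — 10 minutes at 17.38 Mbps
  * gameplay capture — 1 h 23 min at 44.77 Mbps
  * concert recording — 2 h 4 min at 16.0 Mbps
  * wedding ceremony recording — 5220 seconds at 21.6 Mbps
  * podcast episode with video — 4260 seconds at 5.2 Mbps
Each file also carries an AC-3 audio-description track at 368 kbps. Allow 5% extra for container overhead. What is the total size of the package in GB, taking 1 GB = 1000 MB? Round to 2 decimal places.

65.05 GB

Audio: 368 kbps = 0.368 Mbps.
sports highlight package: 17.748 Mbps × 600 s × 1.05 = 11181.2 Mb
gameplay capture: 45.138 Mbps × 4980 s × 1.05 = 236026.6 Mb
concert recording: 16.368 Mbps × 7440 s × 1.05 = 127866.8 Mb
wedding ceremony recording: 21.968 Mbps × 5220 s × 1.05 = 120406.6 Mb
podcast episode with video: 5.568 Mbps × 4260 s × 1.05 = 24905.7 Mb
Total: 520386.9 Mb = 65048.4 MB.
= 65.05 GB.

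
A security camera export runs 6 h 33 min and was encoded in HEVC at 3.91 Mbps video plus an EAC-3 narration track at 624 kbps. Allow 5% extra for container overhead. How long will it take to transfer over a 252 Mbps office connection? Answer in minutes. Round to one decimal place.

7.4 minutes

6 h 33 min = 393 min = 23580 s
Audio: 624 kbps = 0.624 Mbps.
Total bitrate: 4.534 Mbps.
File: 4.534 Mbps × 23580 s = 106911.7 Mb.
With 5% container overhead: ×1.05. → 112257.3 Mb.
At 252 Mbps: 112257.3 / 252 = 445.5 s ≈ 7.42 minutes.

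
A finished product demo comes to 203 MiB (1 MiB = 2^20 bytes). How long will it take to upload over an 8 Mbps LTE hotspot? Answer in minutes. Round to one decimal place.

3.5 minutes

File: 203 MiB = 1702.9 Mb.
At 8 Mbps: 1702.9 / 8 = 212.9 s ≈ 3.55 minutes.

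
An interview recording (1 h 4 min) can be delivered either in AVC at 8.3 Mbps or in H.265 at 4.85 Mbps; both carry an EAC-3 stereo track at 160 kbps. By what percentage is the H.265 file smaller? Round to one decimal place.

1 h 4 min = 64 min = 3840 s
Audio: 160 kbps = 0.160 Mbps.
AVC: 8.460 Mbps × 3840 s = 32486.4 Mb = 4.061 GB.
H.265: 5.010 Mbps × 3840 s = 19238.4 Mb = 2.405 GB.
Reduction: (1 − 2.405/4.061) × 100 = 40.78%.

40.8%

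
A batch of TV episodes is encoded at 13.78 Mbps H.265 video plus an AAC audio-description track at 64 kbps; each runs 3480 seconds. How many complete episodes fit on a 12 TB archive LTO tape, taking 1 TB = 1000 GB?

1992

Audio: 64 kbps = 0.064 Mbps.
Total bitrate: 13.844 Mbps.
Per item: 13.844 Mbps × 3480 s = 48,177 Mb = 6,022 MB.
Capacity: 12 TB = 96,000,000 Mb; 1992.65 items → 1992 complete.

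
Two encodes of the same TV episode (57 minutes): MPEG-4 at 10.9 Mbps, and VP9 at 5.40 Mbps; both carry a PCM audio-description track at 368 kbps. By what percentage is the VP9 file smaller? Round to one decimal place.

57 min = 3420 s
Audio: 368 kbps = 0.368 Mbps.
MPEG-4: 11.268 Mbps × 3420 s = 38536.6 Mb = 4.486 GiB.
VP9: 5.768 Mbps × 3420 s = 19726.6 Mb = 2.296 GiB.
Reduction: (1 − 2.296/4.486) × 100 = 48.81%.

48.8%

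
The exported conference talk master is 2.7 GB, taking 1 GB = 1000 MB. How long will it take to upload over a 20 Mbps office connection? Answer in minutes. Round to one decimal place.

File: 2.7 GB = 21600.0 Mb.
At 20 Mbps: 21600.0 / 20 = 1080.0 s ≈ 18 minutes.

18.0 minutes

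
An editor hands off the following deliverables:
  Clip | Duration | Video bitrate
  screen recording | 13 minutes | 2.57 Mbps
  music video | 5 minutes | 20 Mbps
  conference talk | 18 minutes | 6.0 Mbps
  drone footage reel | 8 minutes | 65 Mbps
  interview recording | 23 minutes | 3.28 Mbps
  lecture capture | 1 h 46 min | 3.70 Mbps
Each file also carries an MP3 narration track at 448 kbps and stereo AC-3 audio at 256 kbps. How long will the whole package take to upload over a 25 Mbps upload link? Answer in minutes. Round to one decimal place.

54.0 minutes

Audio total: 448 + 256 = 704 kbps = 0.704 Mbps.
screen recording: 3.274 Mbps × 780 s = 2553.7 Mb
music video: 20.704 Mbps × 300 s = 6211.2 Mb
conference talk: 6.704 Mbps × 1080 s = 7240.3 Mb
drone footage reel: 65.704 Mbps × 480 s = 31537.9 Mb
interview recording: 3.984 Mbps × 1380 s = 5497.9 Mb
lecture capture: 4.404 Mbps × 6360 s = 28009.4 Mb
Total: 81050.5 Mb = 10131.3 MB.
At 25 Mbps: 81050.5 / 25 = 3242 s ≈ 54 minutes.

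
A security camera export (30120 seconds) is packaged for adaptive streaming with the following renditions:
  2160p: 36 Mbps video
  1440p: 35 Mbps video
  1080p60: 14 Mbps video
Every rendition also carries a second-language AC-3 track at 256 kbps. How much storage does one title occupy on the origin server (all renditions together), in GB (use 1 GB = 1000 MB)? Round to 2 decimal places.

Audio: 256 kbps = 0.256 Mbps.
Sum of rendition bitrates: (36+0.256) + (35+0.256) + (14+0.256) = 85.768 Mbps.
× 30120 s = 2,583,332 Mb = 322,917 MB = 322.9 GB.

322.92 GB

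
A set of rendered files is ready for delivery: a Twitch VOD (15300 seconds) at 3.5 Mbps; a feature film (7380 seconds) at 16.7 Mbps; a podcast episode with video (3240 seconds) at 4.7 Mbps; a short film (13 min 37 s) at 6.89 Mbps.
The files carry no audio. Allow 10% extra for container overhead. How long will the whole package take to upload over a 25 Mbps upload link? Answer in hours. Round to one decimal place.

2.4 hours

Twitch VOD: 3.500 Mbps × 15300 s × 1.10 = 58905.0 Mb
feature film: 16.700 Mbps × 7380 s × 1.10 = 135570.6 Mb
podcast episode with video: 4.700 Mbps × 3240 s × 1.10 = 16750.8 Mb
short film: 6.890 Mbps × 817 s × 1.10 = 6192.0 Mb
Total: 217418.4 Mb = 27177.3 MB.
At 25 Mbps: 217418.4 / 25 = 8697 s ≈ 2.42 hours.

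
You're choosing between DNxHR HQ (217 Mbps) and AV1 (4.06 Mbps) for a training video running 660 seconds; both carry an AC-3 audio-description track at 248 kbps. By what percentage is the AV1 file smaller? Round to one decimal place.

Audio: 248 kbps = 0.248 Mbps.
DNxHR HQ: 217.248 Mbps × 660 s = 143383.7 Mb = 16.692 GiB.
AV1: 4.308 Mbps × 660 s = 2843.3 Mb = 0.331 GiB.
Reduction: (1 − 0.331/16.692) × 100 = 98.02%.

98.0%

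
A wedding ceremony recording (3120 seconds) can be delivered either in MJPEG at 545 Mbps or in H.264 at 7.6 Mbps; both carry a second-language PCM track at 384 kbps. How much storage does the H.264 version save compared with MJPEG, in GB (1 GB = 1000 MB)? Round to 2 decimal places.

Audio: 384 kbps = 0.384 Mbps.
MJPEG: 545.384 Mbps × 3120 s = 1701598.1 Mb = 212.700 GB.
H.264: 7.984 Mbps × 3120 s = 24910.1 Mb = 3.114 GB.
Saving: 212.700 − 3.114 = 209.586 GB.

209.59 GB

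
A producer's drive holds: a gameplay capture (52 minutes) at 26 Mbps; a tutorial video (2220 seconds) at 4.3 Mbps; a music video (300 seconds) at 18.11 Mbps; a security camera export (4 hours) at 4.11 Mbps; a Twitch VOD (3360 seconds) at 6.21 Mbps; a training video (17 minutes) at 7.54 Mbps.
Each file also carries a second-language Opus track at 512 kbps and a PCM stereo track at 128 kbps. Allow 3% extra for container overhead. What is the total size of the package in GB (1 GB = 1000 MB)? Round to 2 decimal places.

Audio total: 512 + 128 = 640 kbps = 0.640 Mbps.
gameplay capture: 26.640 Mbps × 3120 s × 1.03 = 85610.3 Mb
tutorial video: 4.940 Mbps × 2220 s × 1.03 = 11295.8 Mb
music video: 18.750 Mbps × 300 s × 1.03 = 5793.8 Mb
security camera export: 4.750 Mbps × 14400 s × 1.03 = 70452.0 Mb
Twitch VOD: 6.850 Mbps × 3360 s × 1.03 = 23706.5 Mb
training video: 8.180 Mbps × 1020 s × 1.03 = 8593.9 Mb
Total: 205452.2 Mb = 25681.5 MB.
= 25.68 GB.

25.68 GB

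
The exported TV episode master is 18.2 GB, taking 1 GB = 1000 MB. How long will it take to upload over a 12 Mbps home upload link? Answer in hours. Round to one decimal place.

File: 18.2 GB = 145600.0 Mb.
At 12 Mbps: 145600.0 / 12 = 12133.3 s ≈ 3.37 hours.

3.4 hours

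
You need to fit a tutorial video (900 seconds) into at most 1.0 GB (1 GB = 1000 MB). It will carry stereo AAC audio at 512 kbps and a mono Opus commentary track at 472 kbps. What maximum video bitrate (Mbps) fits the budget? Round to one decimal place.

7.9 Mbps

Budget: 1.0 GB = 8000.0 Mb.
Total bitrate budget: 8000.0 Mb / 900 s = 8.889 Mbps.
Audio total: 512 + 472 = 984 kbps = 0.984 Mbps.
Video: 8.889 − 0.984 = 7.905 Mbps.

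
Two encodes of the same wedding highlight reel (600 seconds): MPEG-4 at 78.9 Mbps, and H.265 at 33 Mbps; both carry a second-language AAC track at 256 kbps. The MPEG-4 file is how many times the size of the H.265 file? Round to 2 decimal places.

Audio: 256 kbps = 0.256 Mbps.
MPEG-4: 79.156 Mbps × 600 s = 47493.6 Mb = 5.937 GB.
H.265: 33.256 Mbps × 600 s = 19953.6 Mb = 2.494 GB.
Ratio: 5.937 / 2.494 = 2.380.

2.38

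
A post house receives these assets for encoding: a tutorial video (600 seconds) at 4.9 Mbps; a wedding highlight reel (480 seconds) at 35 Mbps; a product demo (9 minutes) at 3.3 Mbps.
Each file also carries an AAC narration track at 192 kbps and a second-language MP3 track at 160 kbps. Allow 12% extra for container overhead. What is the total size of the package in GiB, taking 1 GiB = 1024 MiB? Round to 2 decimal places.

Audio total: 192 + 160 = 352 kbps = 0.352 Mbps.
tutorial video: 5.252 Mbps × 600 s × 1.12 = 3529.3 Mb
wedding highlight reel: 35.352 Mbps × 480 s × 1.12 = 19005.2 Mb
product demo: 3.652 Mbps × 540 s × 1.12 = 2208.7 Mb
Total: 24743.3 Mb = 3092.9 MB.
= 2.881 GiB.

2.88 GiB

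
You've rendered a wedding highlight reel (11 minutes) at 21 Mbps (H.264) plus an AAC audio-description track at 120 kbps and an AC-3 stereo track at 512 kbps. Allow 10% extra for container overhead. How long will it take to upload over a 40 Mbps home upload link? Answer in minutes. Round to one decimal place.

6.5 minutes

11 min = 660 s
Audio total: 120 + 512 = 632 kbps = 0.632 Mbps.
Total bitrate: 21.632 Mbps.
File: 21.632 Mbps × 660 s = 14277.1 Mb.
With 10% container overhead: ×1.10. → 15704.8 Mb.
At 40 Mbps: 15704.8 / 40 = 392.6 s ≈ 6.54 minutes.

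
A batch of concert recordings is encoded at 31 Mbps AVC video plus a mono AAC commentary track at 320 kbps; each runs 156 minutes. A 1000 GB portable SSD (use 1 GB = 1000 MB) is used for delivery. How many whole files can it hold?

156 min = 9360 s
Audio: 320 kbps = 0.320 Mbps.
Total bitrate: 31.320 Mbps.
Per item: 31.320 Mbps × 9360 s = 293,155 Mb = 36,644 MB.
Capacity: 1000 GB = 8,000,000 Mb; 27.29 items → 27 complete.

27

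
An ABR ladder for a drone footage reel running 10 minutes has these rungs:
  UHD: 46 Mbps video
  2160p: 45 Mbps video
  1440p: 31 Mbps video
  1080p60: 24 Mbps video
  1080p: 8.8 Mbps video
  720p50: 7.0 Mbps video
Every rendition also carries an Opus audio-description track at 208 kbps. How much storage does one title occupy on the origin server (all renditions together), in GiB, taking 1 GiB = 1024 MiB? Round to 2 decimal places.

11.39 GiB

10 min = 600 s
Audio: 208 kbps = 0.208 Mbps.
Sum of rendition bitrates: (46+0.208) + (45+0.208) + (31+0.208) + (24+0.208) + (8.8+0.208) + (7.0+0.208) = 163.048 Mbps.
× 600 s = 97,829 Mb = 12,229 MB = 11.39 GiB.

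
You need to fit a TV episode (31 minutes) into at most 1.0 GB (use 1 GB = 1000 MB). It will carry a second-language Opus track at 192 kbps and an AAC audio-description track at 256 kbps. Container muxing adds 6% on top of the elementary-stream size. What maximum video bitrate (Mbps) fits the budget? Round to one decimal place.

3.6 Mbps

Budget: 1.0 GB = 8000.0 Mb.
Stream payload after overhead: 8000.0 / 1.06 = 7547.2 Mb.
31 min = 1860 s
Total bitrate budget: 7547.2 Mb / 1860 s = 4.058 Mbps.
Audio total: 192 + 256 = 448 kbps = 0.448 Mbps.
Video: 4.058 − 0.448 = 3.610 Mbps.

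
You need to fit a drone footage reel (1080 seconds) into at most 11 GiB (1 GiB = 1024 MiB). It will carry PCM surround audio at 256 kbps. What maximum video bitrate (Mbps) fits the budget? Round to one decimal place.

87.2 Mbps

Budget: 11 GiB = 94489.3 Mb.
Total bitrate budget: 94489.3 Mb / 1080 s = 87.490 Mbps.
Audio: 256 kbps = 0.256 Mbps.
Video: 87.490 − 0.256 = 87.234 Mbps.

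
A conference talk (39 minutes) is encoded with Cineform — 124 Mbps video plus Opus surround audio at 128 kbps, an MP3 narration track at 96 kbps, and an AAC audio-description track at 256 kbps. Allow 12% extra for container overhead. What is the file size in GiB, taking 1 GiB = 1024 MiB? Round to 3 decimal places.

37.979 GiB

39 min = 2340 s
Audio total: 128 + 96 + 256 = 480 kbps = 0.480 Mbps.
Total bitrate: 124 + 0.480 = 124.480 Mbps.
Stream data: 124.480 Mbps × 2340 s = 291283.2 Mb.
With 12% container overhead: ×1.12.
326,237 Mb = 40,779,648,000 bytes ÷ 1,073,741,824 = 37.98 GiB.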